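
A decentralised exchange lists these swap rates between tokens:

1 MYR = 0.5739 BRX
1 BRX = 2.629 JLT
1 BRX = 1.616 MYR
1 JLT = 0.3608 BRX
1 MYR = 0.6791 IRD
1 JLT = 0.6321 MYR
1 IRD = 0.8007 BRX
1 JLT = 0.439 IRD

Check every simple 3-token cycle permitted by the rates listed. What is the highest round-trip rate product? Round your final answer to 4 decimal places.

0.9537

BRX→JLT→MYR→BRX: 2.629 × 0.6321 × 0.5739 = 0.95370
IRD→BRX→JLT→IRD: 0.8007 × 2.629 × 0.439 = 0.92411
IRD→BRX→MYR→IRD: 0.8007 × 1.616 × 0.6791 = 0.87871
Maximum is BRX→JLT→MYR→BRX at 0.9537; no arbitrage — every cycle loses value.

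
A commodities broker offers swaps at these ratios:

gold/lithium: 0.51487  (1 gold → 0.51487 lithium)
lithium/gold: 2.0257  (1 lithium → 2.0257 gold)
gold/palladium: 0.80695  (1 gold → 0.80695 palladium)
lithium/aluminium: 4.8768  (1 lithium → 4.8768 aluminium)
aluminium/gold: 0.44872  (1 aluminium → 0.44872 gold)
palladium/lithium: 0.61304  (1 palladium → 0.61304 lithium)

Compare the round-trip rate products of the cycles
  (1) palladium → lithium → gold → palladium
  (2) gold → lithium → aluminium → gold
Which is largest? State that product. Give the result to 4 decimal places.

1.1267

(1) 0.61304 × 2.0257 × 0.80695 = 1.00210
(2) 0.51487 × 4.8768 × 0.44872 = 1.12670
Highest is cycle (2) at 1.1267 (>1, arbitrage).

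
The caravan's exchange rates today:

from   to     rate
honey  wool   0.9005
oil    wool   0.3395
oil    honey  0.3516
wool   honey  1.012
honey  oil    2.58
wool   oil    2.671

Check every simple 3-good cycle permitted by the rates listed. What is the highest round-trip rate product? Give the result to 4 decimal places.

0.8864

honey→oil→wool→honey: 2.58 × 0.3395 × 1.012 = 0.88642
honey→wool→oil→honey: 0.9005 × 2.671 × 0.3516 = 0.84568
Maximum is honey→oil→wool→honey at 0.8864; no arbitrage — every cycle loses value.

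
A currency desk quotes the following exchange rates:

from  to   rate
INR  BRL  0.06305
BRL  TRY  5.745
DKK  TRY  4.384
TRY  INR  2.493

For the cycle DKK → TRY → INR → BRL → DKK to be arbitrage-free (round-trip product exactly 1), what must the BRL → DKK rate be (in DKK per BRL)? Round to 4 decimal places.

Known legs of the cycle: 4.384 × 2.493 × 0.06305 = 0.6890931216
For no arbitrage the full-cycle product must be 1, so the missing rate is 1 / 0.6890931216 ≈ 1.451183.

1.4512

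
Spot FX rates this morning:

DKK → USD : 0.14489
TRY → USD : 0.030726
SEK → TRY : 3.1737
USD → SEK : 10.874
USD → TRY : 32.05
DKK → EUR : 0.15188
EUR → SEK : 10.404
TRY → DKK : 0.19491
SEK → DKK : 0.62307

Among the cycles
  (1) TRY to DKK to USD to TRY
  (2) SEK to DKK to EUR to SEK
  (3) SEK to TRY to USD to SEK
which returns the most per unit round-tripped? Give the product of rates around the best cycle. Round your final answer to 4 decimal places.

1.0604

(1) 0.19491 × 0.14489 × 32.05 = 0.90511
(2) 0.62307 × 0.15188 × 10.404 = 0.98455
(3) 3.1737 × 0.030726 × 10.874 = 1.06038
Highest is cycle (3) at 1.0604 (>1, arbitrage).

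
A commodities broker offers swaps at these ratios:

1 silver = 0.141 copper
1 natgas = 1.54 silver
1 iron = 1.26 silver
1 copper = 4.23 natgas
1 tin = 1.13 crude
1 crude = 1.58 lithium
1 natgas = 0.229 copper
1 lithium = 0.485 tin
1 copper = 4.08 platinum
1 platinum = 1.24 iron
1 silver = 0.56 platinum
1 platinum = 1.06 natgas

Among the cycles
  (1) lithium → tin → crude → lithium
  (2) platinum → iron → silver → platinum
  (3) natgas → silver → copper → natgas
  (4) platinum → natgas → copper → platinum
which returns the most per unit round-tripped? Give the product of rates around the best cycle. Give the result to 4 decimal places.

(1) 0.485 × 1.13 × 1.58 = 0.86592
(2) 1.24 × 1.26 × 0.56 = 0.87494
(3) 1.54 × 0.141 × 4.23 = 0.91850
(4) 1.06 × 0.229 × 4.08 = 0.99038
Highest is cycle (4) at 0.9904 (≤1, no arbitrage).

0.9904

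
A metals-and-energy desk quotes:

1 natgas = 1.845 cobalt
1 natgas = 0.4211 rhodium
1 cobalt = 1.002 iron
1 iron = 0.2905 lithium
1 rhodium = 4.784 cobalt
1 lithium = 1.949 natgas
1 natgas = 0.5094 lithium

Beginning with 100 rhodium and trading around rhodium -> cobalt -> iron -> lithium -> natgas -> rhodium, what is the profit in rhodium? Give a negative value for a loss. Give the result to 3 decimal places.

14.288

100 rhodium × 4.784 = 478.4 cobalt
478.4 cobalt × 1.002 = 479.3568 iron
479.3568 iron × 0.2905 = 139.2531504 lithium
139.2531504 lithium × 1.949 = 271.4043901296 natgas
271.4043901296 natgas × 0.4211 = 114.28838868357456 rhodium
Net change: 114.28838868357456 − 100 = 14.28838868357456 rhodium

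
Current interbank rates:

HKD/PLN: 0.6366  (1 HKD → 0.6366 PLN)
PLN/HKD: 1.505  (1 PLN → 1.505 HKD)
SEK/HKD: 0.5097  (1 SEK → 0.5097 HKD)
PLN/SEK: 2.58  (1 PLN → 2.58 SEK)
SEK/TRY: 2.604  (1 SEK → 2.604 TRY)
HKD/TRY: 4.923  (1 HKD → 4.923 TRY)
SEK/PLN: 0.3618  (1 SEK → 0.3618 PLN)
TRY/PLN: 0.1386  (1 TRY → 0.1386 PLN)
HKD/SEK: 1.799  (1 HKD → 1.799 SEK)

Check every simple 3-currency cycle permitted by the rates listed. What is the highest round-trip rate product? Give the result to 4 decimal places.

PLN→HKD→TRY→PLN: 1.505 × 4.923 × 0.1386 = 1.02690
PLN→HKD→SEK→PLN: 1.505 × 1.799 × 0.3618 = 0.97957
PLN→SEK→TRY→PLN: 2.58 × 2.604 × 0.1386 = 0.93116
PLN→SEK→HKD→PLN: 2.58 × 0.5097 × 0.6366 = 0.83715
Maximum is PLN→HKD→TRY→PLN at 1.0269; arbitrage exists.

1.0269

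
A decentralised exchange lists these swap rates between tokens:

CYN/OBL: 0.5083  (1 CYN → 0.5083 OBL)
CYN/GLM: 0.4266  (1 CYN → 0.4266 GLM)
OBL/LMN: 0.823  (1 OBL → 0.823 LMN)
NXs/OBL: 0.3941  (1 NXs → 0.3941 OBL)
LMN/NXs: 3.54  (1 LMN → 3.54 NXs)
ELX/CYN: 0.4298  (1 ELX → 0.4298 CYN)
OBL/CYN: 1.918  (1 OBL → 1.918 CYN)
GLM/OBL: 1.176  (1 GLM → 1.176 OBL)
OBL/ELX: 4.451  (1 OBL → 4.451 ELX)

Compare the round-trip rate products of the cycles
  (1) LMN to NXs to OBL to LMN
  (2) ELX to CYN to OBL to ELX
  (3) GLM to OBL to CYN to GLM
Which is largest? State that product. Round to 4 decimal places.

1.1482

(1) 3.54 × 0.3941 × 0.823 = 1.14818
(2) 0.4298 × 0.5083 × 4.451 = 0.97240
(3) 1.176 × 1.918 × 0.4266 = 0.96223
Highest is cycle (1) at 1.1482 (>1, arbitrage).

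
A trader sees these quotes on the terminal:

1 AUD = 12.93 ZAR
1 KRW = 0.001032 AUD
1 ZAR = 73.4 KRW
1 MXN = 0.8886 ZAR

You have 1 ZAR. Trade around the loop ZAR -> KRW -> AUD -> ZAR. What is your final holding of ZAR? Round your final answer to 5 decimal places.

1 ZAR × 73.4 = 73.4 KRW
73.4 KRW × 0.001032 = 0.0757488 AUD
0.0757488 AUD × 12.93 = 0.979431984 ZAR

0.97943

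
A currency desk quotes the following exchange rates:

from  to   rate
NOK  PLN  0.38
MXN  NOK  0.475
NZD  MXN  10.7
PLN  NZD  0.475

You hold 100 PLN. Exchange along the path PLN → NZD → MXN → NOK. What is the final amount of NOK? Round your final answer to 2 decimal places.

241.42

100 PLN × 0.475 = 47.5 NZD
47.5 NZD × 10.7 = 508.25 MXN
508.25 MXN × 0.475 = 241.41875 NOK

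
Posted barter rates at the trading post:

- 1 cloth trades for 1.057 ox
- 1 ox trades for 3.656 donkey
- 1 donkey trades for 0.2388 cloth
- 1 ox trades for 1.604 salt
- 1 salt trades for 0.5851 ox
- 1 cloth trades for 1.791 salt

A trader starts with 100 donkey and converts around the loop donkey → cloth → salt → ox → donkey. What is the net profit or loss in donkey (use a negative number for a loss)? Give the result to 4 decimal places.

100 donkey × 0.2388 = 23.88 cloth
23.88 cloth × 1.791 = 42.76908 salt
42.76908 salt × 0.5851 = 25.024188708 ox
25.024188708 ox × 3.656 = 91.488433916448 donkey
Net change: 91.488433916448 − 100 = -8.511566083552 donkey

-8.5116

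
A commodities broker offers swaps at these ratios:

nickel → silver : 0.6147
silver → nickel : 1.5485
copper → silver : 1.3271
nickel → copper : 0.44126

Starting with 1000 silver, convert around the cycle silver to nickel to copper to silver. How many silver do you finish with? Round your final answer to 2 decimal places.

1000 silver × 1.5485 = 1548.5 nickel
1548.5 nickel × 0.44126 = 683.29111 copper
683.29111 copper × 1.3271 = 906.795632081 silver

906.80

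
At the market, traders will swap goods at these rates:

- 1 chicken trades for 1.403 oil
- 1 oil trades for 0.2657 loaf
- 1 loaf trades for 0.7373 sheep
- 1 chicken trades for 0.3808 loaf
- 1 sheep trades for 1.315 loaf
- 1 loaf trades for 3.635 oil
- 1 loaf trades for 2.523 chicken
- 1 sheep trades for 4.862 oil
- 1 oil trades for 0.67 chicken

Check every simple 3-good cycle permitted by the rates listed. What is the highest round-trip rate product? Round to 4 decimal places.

0.9525

oil→loaf→sheep→oil: 0.2657 × 0.7373 × 4.862 = 0.95247
oil→loaf→chicken→oil: 0.2657 × 2.523 × 1.403 = 0.94052
oil→chicken→loaf→oil: 0.67 × 0.3808 × 3.635 = 0.92742
Maximum is oil→loaf→sheep→oil at 0.9525; no arbitrage — every cycle loses value.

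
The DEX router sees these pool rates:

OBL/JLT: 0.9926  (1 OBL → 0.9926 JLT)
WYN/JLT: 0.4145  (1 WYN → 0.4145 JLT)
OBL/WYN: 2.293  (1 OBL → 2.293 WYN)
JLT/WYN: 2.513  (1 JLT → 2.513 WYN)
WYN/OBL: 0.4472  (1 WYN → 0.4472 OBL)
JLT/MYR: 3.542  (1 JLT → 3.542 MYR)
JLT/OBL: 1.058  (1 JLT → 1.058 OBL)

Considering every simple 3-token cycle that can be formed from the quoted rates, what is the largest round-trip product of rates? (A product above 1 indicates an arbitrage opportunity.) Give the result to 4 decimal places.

1.1155

JLT→WYN→OBL→JLT: 2.513 × 0.4472 × 0.9926 = 1.11550
JLT→OBL→WYN→JLT: 1.058 × 2.293 × 0.4145 = 1.00557
Maximum is JLT→WYN→OBL→JLT at 1.1155; arbitrage exists.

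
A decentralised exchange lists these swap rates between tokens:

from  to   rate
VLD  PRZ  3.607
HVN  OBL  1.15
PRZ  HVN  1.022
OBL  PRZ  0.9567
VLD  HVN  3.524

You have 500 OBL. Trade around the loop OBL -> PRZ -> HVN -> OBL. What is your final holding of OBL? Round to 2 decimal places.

500 OBL × 0.9567 = 478.35 PRZ
478.35 PRZ × 1.022 = 488.8737 HVN
488.8737 HVN × 1.15 = 562.204755 OBL

562.20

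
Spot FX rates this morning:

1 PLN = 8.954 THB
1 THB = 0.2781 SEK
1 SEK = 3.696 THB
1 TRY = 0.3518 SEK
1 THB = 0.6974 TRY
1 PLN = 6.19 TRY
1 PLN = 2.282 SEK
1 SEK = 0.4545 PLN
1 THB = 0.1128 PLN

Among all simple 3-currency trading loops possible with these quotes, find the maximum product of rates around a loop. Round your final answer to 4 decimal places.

1.1318

SEK→PLN→THB→SEK: 0.4545 × 8.954 × 0.2781 = 1.13175
TRY→SEK→PLN→TRY: 0.3518 × 0.4545 × 6.19 = 0.98974
SEK→THB→PLN→SEK: 3.696 × 0.1128 × 2.282 = 0.95139
TRY→SEK→THB→TRY: 0.3518 × 3.696 × 0.6974 = 0.90680
Maximum is SEK→PLN→THB→SEK at 1.1318; arbitrage exists.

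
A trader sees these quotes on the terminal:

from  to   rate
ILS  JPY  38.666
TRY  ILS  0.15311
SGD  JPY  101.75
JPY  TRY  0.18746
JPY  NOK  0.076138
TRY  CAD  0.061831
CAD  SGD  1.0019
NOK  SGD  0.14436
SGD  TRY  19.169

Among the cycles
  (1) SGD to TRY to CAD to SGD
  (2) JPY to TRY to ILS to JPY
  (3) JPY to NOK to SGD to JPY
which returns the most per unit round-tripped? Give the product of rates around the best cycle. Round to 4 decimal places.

1.1875

(1) 19.169 × 0.061831 × 1.0019 = 1.18749
(2) 0.18746 × 0.15311 × 38.666 = 1.10979
(3) 0.076138 × 0.14436 × 101.75 = 1.11836
Highest is cycle (1) at 1.1875 (>1, arbitrage).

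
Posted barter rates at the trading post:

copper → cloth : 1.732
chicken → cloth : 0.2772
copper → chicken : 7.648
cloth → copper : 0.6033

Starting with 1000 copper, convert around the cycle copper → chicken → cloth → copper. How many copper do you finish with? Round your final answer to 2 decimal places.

1279.01

1000 copper × 7.648 = 7648 chicken
7648 chicken × 0.2772 = 2120.0256 cloth
2120.0256 cloth × 0.6033 = 1279.01144448 copper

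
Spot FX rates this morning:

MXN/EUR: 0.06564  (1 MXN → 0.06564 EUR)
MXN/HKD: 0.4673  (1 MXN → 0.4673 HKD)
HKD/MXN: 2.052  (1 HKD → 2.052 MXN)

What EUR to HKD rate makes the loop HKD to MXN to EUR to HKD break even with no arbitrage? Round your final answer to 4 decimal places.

Known legs of the cycle: 2.052 × 0.06564 = 0.13469328
For no arbitrage the full-cycle product must be 1, so the missing rate is 1 / 0.13469328 ≈ 7.424275.

7.4243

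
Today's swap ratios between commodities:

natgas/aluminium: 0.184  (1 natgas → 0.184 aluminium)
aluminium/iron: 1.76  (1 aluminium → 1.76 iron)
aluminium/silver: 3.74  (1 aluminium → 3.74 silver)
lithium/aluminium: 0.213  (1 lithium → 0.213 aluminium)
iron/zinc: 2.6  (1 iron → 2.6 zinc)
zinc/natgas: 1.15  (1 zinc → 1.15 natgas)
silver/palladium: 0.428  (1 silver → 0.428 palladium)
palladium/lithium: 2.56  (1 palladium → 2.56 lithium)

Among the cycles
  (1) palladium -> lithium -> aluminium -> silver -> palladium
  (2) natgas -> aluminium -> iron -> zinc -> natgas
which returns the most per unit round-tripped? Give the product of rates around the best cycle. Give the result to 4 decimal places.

0.9683

(1) 2.56 × 0.213 × 3.74 × 0.428 = 0.87284
(2) 0.184 × 1.76 × 2.6 × 1.15 = 0.96828
Highest is cycle (2) at 0.9683 (≤1, no arbitrage).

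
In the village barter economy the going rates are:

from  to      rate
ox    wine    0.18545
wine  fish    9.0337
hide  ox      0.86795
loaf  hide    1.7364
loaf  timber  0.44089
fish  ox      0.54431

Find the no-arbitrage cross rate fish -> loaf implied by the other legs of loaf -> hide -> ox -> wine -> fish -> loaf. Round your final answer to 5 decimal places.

Known legs of the cycle: 1.7364 × 0.86795 × 0.18545 × 9.0337 = 2.5248581641326927
For no arbitrage the full-cycle product must be 1, so the missing rate is 1 / 2.5248581641326927 ≈ 0.3960619.

0.39606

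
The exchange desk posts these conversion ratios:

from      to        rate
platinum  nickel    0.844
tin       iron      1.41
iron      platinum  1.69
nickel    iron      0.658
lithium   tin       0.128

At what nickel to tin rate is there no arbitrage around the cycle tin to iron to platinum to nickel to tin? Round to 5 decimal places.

Known legs of the cycle: 1.41 × 1.69 × 0.844 = 2.0111676
For no arbitrage the full-cycle product must be 1, so the missing rate is 1 / 2.0111676 ≈ 0.4972236.

0.49722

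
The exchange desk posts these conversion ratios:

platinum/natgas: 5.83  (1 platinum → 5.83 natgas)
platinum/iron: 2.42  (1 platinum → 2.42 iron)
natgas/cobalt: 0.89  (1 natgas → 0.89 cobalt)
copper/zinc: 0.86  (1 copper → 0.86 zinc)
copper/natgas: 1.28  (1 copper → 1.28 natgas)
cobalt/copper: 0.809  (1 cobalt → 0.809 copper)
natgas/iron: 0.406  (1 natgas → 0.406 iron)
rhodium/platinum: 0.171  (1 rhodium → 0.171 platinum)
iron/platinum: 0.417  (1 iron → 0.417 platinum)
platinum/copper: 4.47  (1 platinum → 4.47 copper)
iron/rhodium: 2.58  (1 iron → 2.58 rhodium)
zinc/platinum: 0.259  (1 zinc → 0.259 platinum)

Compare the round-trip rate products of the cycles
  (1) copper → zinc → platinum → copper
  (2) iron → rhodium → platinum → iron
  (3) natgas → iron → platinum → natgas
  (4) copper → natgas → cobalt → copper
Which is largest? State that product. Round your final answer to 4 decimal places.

(1) 0.86 × 0.259 × 4.47 = 0.99565
(2) 2.58 × 0.171 × 2.42 = 1.06766
(3) 0.406 × 0.417 × 5.83 = 0.98703
(4) 1.28 × 0.89 × 0.809 = 0.92161
Highest is cycle (2) at 1.0677 (>1, arbitrage).

1.0677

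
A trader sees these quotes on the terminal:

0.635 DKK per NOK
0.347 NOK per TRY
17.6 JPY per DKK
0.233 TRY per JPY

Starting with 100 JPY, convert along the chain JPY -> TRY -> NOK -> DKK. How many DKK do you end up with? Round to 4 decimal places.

5.1340

100 JPY × 0.233 = 23.3 TRY
23.3 TRY × 0.347 = 8.0851 NOK
8.0851 NOK × 0.635 = 5.1340385 DKK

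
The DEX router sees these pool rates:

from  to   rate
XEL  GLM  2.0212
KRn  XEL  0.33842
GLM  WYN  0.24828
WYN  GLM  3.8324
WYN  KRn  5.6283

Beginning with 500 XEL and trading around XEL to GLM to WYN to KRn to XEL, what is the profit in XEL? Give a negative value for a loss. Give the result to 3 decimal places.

-22.081

500 XEL × 2.0212 = 1010.6 GLM
1010.6 GLM × 0.24828 = 250.911768 WYN
250.911768 WYN × 5.6283 = 1412.2067038344 KRn
1412.2067038344 KRn × 0.33842 = 477.918992711637648 XEL
Net change: 477.918992711637648 − 500 = -22.081007288362352 XEL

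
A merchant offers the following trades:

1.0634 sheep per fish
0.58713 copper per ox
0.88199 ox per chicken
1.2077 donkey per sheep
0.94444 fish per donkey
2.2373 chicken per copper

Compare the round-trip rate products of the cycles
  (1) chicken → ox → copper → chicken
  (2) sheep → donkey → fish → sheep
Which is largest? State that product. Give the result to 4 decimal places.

(1) 0.88199 × 0.58713 × 2.2373 = 1.15857
(2) 1.2077 × 0.94444 × 1.0634 = 1.21291
Highest is cycle (2) at 1.2129 (>1, arbitrage).

1.2129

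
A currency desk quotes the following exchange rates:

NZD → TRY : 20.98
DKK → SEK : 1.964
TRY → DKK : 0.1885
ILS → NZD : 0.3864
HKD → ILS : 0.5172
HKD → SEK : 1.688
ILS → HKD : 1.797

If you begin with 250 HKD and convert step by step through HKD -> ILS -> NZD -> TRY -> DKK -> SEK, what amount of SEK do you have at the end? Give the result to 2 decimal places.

388.06

250 HKD × 0.5172 = 129.3 ILS
129.3 ILS × 0.3864 = 49.96152 NZD
49.96152 NZD × 20.98 = 1048.1926896 TRY
1048.1926896 TRY × 0.1885 = 197.5843219896 DKK
197.5843219896 DKK × 1.964 = 388.0556083875744 SEK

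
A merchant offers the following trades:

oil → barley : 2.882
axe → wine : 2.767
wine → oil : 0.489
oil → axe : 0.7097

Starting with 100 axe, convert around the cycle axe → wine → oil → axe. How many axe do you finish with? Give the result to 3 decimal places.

96.027

100 axe × 2.767 = 276.7 wine
276.7 wine × 0.489 = 135.3063 oil
135.3063 oil × 0.7097 = 96.02688111 axe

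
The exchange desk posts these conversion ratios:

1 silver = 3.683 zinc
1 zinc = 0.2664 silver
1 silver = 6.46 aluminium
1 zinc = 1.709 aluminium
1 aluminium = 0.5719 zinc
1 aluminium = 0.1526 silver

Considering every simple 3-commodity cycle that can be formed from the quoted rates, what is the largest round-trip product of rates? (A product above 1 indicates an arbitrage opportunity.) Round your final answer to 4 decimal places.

0.9842

aluminium→zinc→silver→aluminium: 0.5719 × 0.2664 × 6.46 = 0.98421
aluminium→silver→zinc→aluminium: 0.1526 × 3.683 × 1.709 = 0.96050
Maximum is aluminium→zinc→silver→aluminium at 0.9842; no arbitrage — every cycle loses value.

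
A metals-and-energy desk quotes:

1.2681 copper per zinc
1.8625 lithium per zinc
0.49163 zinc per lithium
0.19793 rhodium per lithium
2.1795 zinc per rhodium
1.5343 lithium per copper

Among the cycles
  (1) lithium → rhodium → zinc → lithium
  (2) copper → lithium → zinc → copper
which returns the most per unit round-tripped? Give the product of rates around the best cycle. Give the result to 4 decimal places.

(1) 0.19793 × 2.1795 × 1.8625 = 0.80346
(2) 1.5343 × 0.49163 × 1.2681 = 0.95654
Highest is cycle (2) at 0.9565 (≤1, no arbitrage).

0.9565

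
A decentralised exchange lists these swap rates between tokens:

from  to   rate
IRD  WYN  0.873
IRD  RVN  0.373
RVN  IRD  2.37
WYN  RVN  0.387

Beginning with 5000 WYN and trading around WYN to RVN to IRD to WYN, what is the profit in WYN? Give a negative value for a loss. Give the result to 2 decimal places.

-996.47

5000 WYN × 0.387 = 1935 RVN
1935 RVN × 2.37 = 4585.95 IRD
4585.95 IRD × 0.873 = 4003.53435 WYN
Net change: 4003.53435 − 5000 = -996.46565 WYN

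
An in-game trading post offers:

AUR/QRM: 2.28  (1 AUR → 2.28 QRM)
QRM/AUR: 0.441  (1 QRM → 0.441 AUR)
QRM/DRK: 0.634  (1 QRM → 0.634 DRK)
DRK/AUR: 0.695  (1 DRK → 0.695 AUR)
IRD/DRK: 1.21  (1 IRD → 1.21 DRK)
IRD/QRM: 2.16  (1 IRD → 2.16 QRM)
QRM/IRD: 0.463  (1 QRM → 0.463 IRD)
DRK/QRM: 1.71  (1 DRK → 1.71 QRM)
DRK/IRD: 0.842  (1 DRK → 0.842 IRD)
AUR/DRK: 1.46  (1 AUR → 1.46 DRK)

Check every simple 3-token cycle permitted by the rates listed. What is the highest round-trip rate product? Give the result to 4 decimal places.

DRK→IRD→QRM→DRK: 0.842 × 2.16 × 0.634 = 1.15307
DRK→QRM→AUR→DRK: 1.71 × 0.441 × 1.46 = 1.10100
DRK→AUR→QRM→DRK: 0.695 × 2.28 × 0.634 = 1.00464
DRK→QRM→IRD→DRK: 1.71 × 0.463 × 1.21 = 0.95799
Maximum is DRK→IRD→QRM→DRK at 1.1531; arbitrage exists.

1.1531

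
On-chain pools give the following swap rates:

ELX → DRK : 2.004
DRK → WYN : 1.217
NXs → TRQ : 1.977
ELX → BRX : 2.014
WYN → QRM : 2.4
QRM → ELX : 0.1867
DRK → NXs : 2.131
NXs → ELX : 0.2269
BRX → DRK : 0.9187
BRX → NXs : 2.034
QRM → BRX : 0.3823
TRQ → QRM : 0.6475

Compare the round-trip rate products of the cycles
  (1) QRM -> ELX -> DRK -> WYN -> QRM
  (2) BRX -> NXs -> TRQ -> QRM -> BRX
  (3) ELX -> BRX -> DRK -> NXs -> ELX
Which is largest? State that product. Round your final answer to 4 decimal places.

(1) 0.1867 × 2.004 × 1.217 × 2.4 = 1.09281
(2) 2.034 × 1.977 × 0.6475 × 0.3823 = 0.99541
(3) 2.014 × 0.9187 × 2.131 × 0.2269 = 0.89465
Highest is cycle (1) at 1.0928 (>1, arbitrage).

1.0928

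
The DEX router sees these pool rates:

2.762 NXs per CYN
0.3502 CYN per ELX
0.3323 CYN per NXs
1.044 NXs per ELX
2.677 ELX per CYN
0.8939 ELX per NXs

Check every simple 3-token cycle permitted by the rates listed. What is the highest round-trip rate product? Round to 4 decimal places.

ELX→NXs→CYN→ELX: 1.044 × 0.3323 × 2.677 = 0.92871
ELX→CYN→NXs→ELX: 0.3502 × 2.762 × 0.8939 = 0.86463
Maximum is ELX→NXs→CYN→ELX at 0.9287; no arbitrage — every cycle loses value.

0.9287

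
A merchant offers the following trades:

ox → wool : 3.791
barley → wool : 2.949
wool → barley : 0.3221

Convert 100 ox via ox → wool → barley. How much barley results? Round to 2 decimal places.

100 ox × 3.791 = 379.1 wool
379.1 wool × 0.3221 = 122.10811 barley

122.11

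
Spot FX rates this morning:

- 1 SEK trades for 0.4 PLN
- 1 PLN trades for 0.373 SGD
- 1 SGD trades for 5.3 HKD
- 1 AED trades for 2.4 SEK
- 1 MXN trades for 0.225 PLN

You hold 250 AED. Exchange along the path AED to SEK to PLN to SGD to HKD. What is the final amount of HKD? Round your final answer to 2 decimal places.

474.46

250 AED × 2.4 = 600 SEK
600 SEK × 0.4 = 240 PLN
240 PLN × 0.373 = 89.52 SGD
89.52 SGD × 5.3 = 474.456 HKD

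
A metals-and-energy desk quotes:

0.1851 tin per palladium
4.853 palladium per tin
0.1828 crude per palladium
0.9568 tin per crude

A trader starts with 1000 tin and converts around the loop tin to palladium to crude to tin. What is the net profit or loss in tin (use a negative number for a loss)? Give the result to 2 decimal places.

-151.20

1000 tin × 4.853 = 4853 palladium
4853 palladium × 0.1828 = 887.1284 crude
887.1284 crude × 0.9568 = 848.80445312 tin
Net change: 848.80445312 − 1000 = -151.19554688 tin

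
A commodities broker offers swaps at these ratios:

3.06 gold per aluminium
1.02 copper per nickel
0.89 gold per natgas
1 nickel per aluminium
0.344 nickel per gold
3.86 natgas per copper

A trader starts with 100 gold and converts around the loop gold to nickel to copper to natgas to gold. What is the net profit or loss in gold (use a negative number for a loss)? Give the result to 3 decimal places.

100 gold × 0.344 = 34.4 nickel
34.4 nickel × 1.02 = 35.088 copper
35.088 copper × 3.86 = 135.43968 natgas
135.43968 natgas × 0.89 = 120.5413152 gold
Net change: 120.5413152 − 100 = 20.5413152 gold

20.541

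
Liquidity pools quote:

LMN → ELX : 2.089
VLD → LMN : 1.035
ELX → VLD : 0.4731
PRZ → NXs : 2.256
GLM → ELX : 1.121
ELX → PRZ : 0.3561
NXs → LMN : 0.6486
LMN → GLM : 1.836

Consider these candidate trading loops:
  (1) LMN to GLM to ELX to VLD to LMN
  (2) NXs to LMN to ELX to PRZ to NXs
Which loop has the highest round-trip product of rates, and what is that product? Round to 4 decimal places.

(1) 1.836 × 1.121 × 0.4731 × 1.035 = 1.00779
(2) 0.6486 × 2.089 × 0.3561 × 2.256 = 1.08850
Highest is cycle (2) at 1.0885 (>1, arbitrage).

1.0885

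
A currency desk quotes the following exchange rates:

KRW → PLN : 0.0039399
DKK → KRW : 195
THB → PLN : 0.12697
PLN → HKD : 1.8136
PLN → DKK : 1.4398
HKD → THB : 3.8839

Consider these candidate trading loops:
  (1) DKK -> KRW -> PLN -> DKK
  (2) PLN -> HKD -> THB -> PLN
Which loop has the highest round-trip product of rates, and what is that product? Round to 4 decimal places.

(1) 195 × 0.0039399 × 1.4398 = 1.10617
(2) 1.8136 × 3.8839 × 0.12697 = 0.89436
Highest is cycle (1) at 1.1062 (>1, arbitrage).

1.1062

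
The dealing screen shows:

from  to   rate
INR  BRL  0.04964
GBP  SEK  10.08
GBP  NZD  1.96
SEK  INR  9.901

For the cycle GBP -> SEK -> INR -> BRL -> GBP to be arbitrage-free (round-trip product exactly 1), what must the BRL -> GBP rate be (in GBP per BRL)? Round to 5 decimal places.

0.20185

Known legs of the cycle: 10.08 × 9.901 × 0.04964 = 4.9541752512
For no arbitrage the full-cycle product must be 1, so the missing rate is 1 / 4.9541752512 ≈ 0.2018499.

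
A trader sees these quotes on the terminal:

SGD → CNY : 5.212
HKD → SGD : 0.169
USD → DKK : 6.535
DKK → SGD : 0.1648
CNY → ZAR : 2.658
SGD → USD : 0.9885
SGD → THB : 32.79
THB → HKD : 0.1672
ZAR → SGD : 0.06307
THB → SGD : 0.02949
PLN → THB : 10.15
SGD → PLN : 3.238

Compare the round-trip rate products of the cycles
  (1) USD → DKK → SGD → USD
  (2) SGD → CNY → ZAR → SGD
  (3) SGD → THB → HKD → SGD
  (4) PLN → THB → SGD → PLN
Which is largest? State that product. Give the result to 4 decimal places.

(1) 6.535 × 0.1648 × 0.9885 = 1.06458
(2) 5.212 × 2.658 × 0.06307 = 0.87374
(3) 32.79 × 0.1672 × 0.169 = 0.92654
(4) 10.15 × 0.02949 × 3.238 = 0.96921
Highest is cycle (1) at 1.0646 (>1, arbitrage).

1.0646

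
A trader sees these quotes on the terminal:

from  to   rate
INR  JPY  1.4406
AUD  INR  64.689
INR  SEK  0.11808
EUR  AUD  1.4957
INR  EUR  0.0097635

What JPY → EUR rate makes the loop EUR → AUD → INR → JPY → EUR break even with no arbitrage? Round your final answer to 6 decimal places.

0.007174

Known legs of the cycle: 1.4957 × 64.689 × 1.4406 = 139.38573891438
For no arbitrage the full-cycle product must be 1, so the missing rate is 1 / 139.38573891438 ≈ 0.00717434.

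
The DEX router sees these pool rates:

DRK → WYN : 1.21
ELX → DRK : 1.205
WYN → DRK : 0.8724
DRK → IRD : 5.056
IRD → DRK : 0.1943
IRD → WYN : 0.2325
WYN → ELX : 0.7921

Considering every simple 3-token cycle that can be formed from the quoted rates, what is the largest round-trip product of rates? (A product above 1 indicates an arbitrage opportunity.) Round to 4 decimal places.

ELX→DRK→WYN→ELX: 1.205 × 1.21 × 0.7921 = 1.15492
DRK→IRD→WYN→DRK: 5.056 × 0.2325 × 0.8724 = 1.02552
Maximum is ELX→DRK→WYN→ELX at 1.1549; arbitrage exists.

1.1549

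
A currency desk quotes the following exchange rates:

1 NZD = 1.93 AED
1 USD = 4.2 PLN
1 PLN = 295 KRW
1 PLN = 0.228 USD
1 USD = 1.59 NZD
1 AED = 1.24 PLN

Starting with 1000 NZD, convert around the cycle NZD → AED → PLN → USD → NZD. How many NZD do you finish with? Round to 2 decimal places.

867.58

1000 NZD × 1.93 = 1930 AED
1930 AED × 1.24 = 2393.2 PLN
2393.2 PLN × 0.228 = 545.6496 USD
545.6496 USD × 1.59 = 867.582864 NZD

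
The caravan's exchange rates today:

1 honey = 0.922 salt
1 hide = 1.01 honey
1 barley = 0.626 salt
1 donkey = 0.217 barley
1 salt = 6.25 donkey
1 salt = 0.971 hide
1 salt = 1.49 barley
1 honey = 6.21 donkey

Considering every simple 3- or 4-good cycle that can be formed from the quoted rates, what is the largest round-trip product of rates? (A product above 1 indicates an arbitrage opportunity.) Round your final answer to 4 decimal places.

0.9042

hide→honey→salt→hide: 1.01 × 0.922 × 0.971 = 0.90421
donkey→barley→salt→donkey: 0.217 × 0.626 × 6.25 = 0.84901
Maximum is hide→honey→salt→hide at 0.9042; no arbitrage — every cycle loses value.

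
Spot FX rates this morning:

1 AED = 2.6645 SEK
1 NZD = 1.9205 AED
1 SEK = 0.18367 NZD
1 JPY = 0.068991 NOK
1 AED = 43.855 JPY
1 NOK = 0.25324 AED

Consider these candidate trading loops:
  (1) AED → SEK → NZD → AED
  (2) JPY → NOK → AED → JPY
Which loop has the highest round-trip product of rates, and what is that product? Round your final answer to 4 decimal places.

0.9399

(1) 2.6645 × 0.18367 × 1.9205 = 0.93987
(2) 0.068991 × 0.25324 × 43.855 = 0.76620
Highest is cycle (1) at 0.9399 (≤1, no arbitrage).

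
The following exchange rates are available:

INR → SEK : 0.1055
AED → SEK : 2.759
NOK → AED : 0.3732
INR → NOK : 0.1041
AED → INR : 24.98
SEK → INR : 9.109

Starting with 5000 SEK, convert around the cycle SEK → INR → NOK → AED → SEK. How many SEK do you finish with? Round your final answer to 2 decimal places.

4881.85

5000 SEK × 9.109 = 45545 INR
45545 INR × 0.1041 = 4741.2345 NOK
4741.2345 NOK × 0.3732 = 1769.4287154 AED
1769.4287154 AED × 2.759 = 4881.8538257886 SEK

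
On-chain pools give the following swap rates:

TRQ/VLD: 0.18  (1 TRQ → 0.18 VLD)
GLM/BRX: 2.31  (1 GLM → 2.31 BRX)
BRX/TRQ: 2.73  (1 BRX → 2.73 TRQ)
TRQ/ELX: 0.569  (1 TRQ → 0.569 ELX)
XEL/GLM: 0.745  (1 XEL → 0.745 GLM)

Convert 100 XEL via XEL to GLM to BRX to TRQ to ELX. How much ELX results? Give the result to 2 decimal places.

100 XEL × 0.745 = 74.5 GLM
74.5 GLM × 2.31 = 172.095 BRX
172.095 BRX × 2.73 = 469.81935 TRQ
469.81935 TRQ × 0.569 = 267.32721015 ELX

267.33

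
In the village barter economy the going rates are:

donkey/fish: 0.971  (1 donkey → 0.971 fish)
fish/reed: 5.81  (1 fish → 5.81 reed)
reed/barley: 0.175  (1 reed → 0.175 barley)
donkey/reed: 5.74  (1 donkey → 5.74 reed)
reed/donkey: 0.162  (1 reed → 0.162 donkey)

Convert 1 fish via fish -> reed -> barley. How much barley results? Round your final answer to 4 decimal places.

1 fish × 5.81 = 5.81 reed
5.81 reed × 0.175 = 1.01675 barley

1.0168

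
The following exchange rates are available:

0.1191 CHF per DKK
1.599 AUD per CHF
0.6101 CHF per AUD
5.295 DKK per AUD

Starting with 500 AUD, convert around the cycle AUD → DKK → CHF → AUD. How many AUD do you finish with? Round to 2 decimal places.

504.19

500 AUD × 5.295 = 2647.5 DKK
2647.5 DKK × 0.1191 = 315.31725 CHF
315.31725 CHF × 1.599 = 504.19228275 AUD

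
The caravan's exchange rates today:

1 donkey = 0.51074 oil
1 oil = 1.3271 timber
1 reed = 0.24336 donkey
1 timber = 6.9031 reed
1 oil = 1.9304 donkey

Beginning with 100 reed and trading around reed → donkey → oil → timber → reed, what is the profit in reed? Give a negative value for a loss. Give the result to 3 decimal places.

13.867

100 reed × 0.24336 = 24.336 donkey
24.336 donkey × 0.51074 = 12.42936864 oil
12.42936864 oil × 1.3271 = 16.495015122144 timber
16.495015122144 timber × 6.9031 = 113.8667388896722464 reed
Net change: 113.8667388896722464 − 100 = 13.8667388896722464 reed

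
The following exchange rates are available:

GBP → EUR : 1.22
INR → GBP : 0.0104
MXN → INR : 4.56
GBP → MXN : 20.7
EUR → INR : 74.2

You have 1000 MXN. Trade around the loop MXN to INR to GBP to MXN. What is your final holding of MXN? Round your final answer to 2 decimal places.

981.68

1000 MXN × 4.56 = 4560 INR
4560 INR × 0.0104 = 47.424 GBP
47.424 GBP × 20.7 = 981.6768 MXN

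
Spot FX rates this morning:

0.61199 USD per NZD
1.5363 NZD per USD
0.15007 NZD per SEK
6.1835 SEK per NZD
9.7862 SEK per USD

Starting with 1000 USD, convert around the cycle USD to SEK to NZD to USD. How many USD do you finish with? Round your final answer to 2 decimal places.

1000 USD × 9.7862 = 9786.2 SEK
9786.2 SEK × 0.15007 = 1468.615034 NZD
1468.615034 NZD × 0.61199 = 898.77771465766 USD

898.78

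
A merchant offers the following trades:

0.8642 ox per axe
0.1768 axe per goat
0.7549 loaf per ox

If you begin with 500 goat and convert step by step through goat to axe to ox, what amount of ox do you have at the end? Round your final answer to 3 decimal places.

500 goat × 0.1768 = 88.4 axe
88.4 axe × 0.8642 = 76.39528 ox

76.395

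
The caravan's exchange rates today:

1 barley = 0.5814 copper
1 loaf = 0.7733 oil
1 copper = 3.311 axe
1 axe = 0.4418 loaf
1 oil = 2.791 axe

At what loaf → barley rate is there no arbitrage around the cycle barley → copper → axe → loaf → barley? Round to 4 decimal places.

Known legs of the cycle: 0.5814 × 3.311 × 0.4418 = 0.85047180372
For no arbitrage the full-cycle product must be 1, so the missing rate is 1 / 0.85047180372 ≈ 1.175818.

1.1758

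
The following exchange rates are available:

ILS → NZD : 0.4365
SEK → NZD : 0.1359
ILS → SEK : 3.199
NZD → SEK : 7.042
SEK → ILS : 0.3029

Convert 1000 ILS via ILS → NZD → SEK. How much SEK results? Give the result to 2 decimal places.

1000 ILS × 0.4365 = 436.5 NZD
436.5 NZD × 7.042 = 3073.833 SEK

3073.83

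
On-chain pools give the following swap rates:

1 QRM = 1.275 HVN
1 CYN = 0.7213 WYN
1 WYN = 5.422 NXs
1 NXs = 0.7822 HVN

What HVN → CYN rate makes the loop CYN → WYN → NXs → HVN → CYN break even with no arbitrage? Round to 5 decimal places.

Known legs of the cycle: 0.7213 × 5.422 × 0.7822 = 3.05909706292
For no arbitrage the full-cycle product must be 1, so the missing rate is 1 / 3.05909706292 ≈ 0.3268938.

0.32689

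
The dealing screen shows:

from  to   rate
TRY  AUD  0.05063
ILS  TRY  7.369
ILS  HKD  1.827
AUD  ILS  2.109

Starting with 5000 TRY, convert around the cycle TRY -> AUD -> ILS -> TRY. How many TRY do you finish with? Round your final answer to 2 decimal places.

5000 TRY × 0.05063 = 253.15 AUD
253.15 AUD × 2.109 = 533.89335 ILS
533.89335 ILS × 7.369 = 3934.26009615 TRY

3934.26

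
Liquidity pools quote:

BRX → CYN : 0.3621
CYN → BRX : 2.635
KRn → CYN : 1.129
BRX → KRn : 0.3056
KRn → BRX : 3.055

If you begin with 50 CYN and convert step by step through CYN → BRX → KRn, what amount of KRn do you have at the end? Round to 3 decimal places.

50 CYN × 2.635 = 131.75 BRX
131.75 BRX × 0.3056 = 40.2628 KRn

40.263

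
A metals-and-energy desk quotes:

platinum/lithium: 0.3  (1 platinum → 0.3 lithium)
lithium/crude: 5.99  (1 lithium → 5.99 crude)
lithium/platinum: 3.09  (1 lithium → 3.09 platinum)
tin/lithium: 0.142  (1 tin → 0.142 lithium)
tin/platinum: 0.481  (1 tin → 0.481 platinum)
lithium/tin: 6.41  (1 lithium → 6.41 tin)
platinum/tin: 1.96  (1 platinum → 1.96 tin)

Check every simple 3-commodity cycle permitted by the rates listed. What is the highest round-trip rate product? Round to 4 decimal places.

platinum→lithium→tin→platinum: 0.3 × 6.41 × 0.481 = 0.92496
platinum→tin→lithium→platinum: 1.96 × 0.142 × 3.09 = 0.86001
Maximum is platinum→lithium→tin→platinum at 0.9250; no arbitrage — every cycle loses value.

0.9250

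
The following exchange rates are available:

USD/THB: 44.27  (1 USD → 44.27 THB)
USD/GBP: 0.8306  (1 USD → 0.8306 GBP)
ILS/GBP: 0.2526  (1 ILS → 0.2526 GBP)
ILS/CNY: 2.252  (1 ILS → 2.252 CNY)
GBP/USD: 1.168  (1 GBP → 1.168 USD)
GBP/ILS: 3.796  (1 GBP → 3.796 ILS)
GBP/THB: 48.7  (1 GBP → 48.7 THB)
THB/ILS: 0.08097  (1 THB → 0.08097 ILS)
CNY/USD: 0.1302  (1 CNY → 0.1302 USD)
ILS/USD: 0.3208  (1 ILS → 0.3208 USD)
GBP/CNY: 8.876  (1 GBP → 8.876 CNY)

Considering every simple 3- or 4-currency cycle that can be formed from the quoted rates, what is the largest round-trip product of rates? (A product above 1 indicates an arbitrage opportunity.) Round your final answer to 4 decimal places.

1.1499

USD→THB→ILS→USD: 44.27 × 0.08097 × 0.3208 = 1.14992
USD→THB→ILS→GBP→USD: 44.27 × 0.08097 × 0.2526 × 1.168 = 1.05757
USD→THB→ILS→CNY→USD: 44.27 × 0.08097 × 2.252 × 0.1302 = 1.05102
USD→GBP→THB→ILS→USD: 0.8306 × 48.7 × 0.08097 × 0.3208 = 1.05070
USD→GBP→ILS→USD: 0.8306 × 3.796 × 0.3208 = 1.01147
ILS→GBP→THB→ILS: 0.2526 × 48.7 × 0.08097 = 0.99606
USD→GBP→CNY→USD: 0.8306 × 8.876 × 0.1302 = 0.95989
USD→GBP→ILS→CNY→USD: 0.8306 × 3.796 × 2.252 × 0.1302 = 0.92448
Maximum is USD→THB→ILS→USD at 1.1499; arbitrage exists.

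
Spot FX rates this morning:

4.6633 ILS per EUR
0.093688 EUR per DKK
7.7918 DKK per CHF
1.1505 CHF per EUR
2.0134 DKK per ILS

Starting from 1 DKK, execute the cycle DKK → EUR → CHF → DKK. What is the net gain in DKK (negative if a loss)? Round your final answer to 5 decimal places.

-0.16014

1 DKK × 0.093688 = 0.093688 EUR
0.093688 EUR × 1.1505 = 0.107788044 CHF
0.107788044 CHF × 7.7918 = 0.8398628812392 DKK
Net change: 0.8398628812392 − 1 = -0.1601371187608 DKK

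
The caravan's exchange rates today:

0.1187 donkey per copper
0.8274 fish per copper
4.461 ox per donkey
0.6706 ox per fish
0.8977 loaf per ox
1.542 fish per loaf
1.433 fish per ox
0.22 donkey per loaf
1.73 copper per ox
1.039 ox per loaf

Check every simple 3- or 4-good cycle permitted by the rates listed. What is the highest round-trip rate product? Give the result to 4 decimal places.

0.9599

ox→copper→fish→ox: 1.73 × 0.8274 × 0.6706 = 0.95990
loaf→fish→ox→loaf: 1.542 × 0.6706 × 0.8977 = 0.92828
ox→copper→donkey→ox: 1.73 × 0.1187 × 4.461 = 0.91607
loaf→donkey→ox→loaf: 0.22 × 4.461 × 0.8977 = 0.88102
Maximum is ox→copper→fish→ox at 0.9599; no arbitrage — every cycle loses value.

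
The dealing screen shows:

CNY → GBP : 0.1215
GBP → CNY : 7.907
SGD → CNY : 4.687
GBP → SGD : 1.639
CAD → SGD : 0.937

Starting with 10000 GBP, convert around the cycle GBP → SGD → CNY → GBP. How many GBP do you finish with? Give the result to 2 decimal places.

10000 GBP × 1.639 = 16390 SGD
16390 SGD × 4.687 = 76819.93 CNY
76819.93 CNY × 0.1215 = 9333.621495 GBP

9333.62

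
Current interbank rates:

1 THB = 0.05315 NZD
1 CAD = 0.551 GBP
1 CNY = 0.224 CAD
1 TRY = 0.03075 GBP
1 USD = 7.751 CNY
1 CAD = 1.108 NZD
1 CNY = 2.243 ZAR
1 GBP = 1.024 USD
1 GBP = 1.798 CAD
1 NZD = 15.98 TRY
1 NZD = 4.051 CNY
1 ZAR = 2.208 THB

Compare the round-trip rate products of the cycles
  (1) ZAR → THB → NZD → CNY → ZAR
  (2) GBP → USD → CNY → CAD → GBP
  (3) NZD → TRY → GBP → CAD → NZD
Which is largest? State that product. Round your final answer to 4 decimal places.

1.0663

(1) 2.208 × 0.05315 × 4.051 × 2.243 = 1.06634
(2) 1.024 × 7.751 × 0.224 × 0.551 = 0.97962
(3) 15.98 × 0.03075 × 1.798 × 1.108 = 0.97893
Highest is cycle (1) at 1.0663 (>1, arbitrage).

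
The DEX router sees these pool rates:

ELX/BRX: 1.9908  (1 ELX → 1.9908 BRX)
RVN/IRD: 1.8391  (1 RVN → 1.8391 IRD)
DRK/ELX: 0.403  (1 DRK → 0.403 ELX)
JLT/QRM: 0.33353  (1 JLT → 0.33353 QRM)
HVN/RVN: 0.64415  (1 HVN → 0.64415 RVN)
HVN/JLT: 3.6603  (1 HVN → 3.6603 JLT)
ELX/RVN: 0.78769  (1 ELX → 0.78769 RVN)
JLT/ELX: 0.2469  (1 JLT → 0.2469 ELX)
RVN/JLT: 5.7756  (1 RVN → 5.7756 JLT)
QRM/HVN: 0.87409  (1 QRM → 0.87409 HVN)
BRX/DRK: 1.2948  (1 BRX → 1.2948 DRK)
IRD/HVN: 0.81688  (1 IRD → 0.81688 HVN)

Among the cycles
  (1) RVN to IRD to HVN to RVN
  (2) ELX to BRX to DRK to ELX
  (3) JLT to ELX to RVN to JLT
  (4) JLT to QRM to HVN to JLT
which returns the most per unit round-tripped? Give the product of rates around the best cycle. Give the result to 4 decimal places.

1.1232

(1) 1.8391 × 0.81688 × 0.64415 = 0.96772
(2) 1.9908 × 1.2948 × 0.403 = 1.03881
(3) 0.2469 × 0.78769 × 5.7756 = 1.12324
(4) 0.33353 × 0.87409 × 3.6603 = 1.06711
Highest is cycle (3) at 1.1232 (>1, arbitrage).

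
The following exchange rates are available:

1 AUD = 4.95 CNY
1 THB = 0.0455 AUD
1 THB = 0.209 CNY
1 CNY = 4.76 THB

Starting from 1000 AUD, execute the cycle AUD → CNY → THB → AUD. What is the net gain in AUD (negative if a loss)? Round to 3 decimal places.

72.071

1000 AUD × 4.95 = 4950 CNY
4950 CNY × 4.76 = 23562 THB
23562 THB × 0.0455 = 1072.071 AUD
Net change: 1072.071 − 1000 = 72.071 AUD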